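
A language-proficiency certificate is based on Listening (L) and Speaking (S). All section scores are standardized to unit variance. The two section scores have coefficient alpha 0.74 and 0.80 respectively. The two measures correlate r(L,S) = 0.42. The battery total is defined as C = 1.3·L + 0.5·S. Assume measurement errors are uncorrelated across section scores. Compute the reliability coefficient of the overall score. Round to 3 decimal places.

Var(C) = 1.3² + 0.5² + 2·[0.65·0.42] = 1.94 + 0.546 = 2.486.
Because errors are independent across components, Cov(Tᵢ,Tⱼ) = Cov(Xᵢ,Xⱼ); the off-diagonal part of the true-score variance is the same as above.
True-score variance = [1.3²·0.74 + 0.5²·0.80] + 0.546 = 1.4506 + 0.546 = 1.9966.
Reliability = 1.9966 / 2.486 = 0.803.

0.803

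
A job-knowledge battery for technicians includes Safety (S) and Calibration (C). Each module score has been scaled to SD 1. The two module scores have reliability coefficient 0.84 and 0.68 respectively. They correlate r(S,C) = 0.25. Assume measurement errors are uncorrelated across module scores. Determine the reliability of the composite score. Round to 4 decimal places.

Var(S+C) = 2 + 2·[0.25] = 2 + 0.5 = 2.5.
Because errors are independent across components, Cov(Tᵢ,Tⱼ) = Cov(Xᵢ,Xⱼ); the off-diagonal part of the true-score variance is the same as above.
True-score variance = [0.84 + 0.68] + 0.5 = 1.52 + 0.5 = 2.02.
Reliability = 2.02 / 2.5 = 0.8080.

0.8080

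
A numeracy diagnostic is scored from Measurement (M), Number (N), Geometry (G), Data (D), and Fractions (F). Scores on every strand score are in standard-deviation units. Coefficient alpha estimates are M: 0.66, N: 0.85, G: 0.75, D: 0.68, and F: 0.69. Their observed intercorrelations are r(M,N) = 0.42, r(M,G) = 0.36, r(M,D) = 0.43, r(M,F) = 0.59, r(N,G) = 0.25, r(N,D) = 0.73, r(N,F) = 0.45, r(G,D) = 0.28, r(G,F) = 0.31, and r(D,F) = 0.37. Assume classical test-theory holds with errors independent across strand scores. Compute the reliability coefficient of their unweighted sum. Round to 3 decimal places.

0.898

Var(M+N+G+D+F) = 5 + 2·[0.42 + 0.36 + 0.43 + 0.59 + 0.25 + 0.73 + 0.45 + 0.28 + 0.31 + 0.37] = 5 + 8.38 = 13.38.
Under uncorrelated errors the observed covariances equal the true-score covariances, so only the own-variance terms attenuate.
True-score variance = [0.66 + 0.85 + 0.75 + 0.68 + 0.69] + 8.38 = 3.63 + 8.38 = 12.01.
Reliability = 12.01 / 13.38 = 0.898.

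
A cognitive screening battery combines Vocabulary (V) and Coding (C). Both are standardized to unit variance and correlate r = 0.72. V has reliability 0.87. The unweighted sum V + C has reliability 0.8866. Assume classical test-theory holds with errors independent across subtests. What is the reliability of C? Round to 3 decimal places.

Var(V+C) = 2 + 2·0.72 = 3.440.
True-score variance = ρ_V + ρ_C + 2·0.72, so 0.8866 = (0.87 + ρ_C + 1.44) / 3.440.
ρ_C = 0.8866·3.440 − 0.87 − 1.44 = 0.740.

0.740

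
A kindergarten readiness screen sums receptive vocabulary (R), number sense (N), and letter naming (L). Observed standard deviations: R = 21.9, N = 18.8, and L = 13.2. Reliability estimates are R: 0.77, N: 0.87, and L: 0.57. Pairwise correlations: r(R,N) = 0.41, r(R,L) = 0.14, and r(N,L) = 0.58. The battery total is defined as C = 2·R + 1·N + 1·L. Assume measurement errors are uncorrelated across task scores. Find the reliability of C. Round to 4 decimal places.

0.8426

Var(C) = 2²·21.9² + 18.8² + 13.2² + 2·[2·21.9·18.8·0.41 + 2·21.9·13.2·0.14 + 18.8·13.2·0.58] = 2446.12 + 1124.97 = 3571.09.
Under uncorrelated errors the observed covariances equal the true-score covariances, so only the own-variance terms attenuate.
True-score variance = [2²·21.9²·0.77 + 18.8²·0.87 + 13.2²·0.57] + 1124.97 = 1884.01 + 1124.97 = 3008.98.
Reliability = 3008.98 / 3571.09 = 0.8426.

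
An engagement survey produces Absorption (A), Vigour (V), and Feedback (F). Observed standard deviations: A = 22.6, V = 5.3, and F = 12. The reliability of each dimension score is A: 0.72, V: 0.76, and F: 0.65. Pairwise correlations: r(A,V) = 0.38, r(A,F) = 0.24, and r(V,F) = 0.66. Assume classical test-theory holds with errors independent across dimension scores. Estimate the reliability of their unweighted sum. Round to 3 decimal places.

Var(A+V+F) = 22.6² + 5.3² + 12² + 2·[22.6·5.3·0.38 + 22.6·12·0.24 + 5.3·12·0.66] = 682.85 + 305.161 = 988.011.
Because errors are independent across components, Cov(Tᵢ,Tⱼ) = Cov(Xᵢ,Xⱼ); the off-diagonal part of the true-score variance is the same as above.
True-score variance = [22.6²·0.72 + 5.3²·0.76 + 12²·0.65] + 305.161 = 482.696 + 305.161 = 787.856.
Reliability = 787.856 / 988.011 = 0.797.

0.797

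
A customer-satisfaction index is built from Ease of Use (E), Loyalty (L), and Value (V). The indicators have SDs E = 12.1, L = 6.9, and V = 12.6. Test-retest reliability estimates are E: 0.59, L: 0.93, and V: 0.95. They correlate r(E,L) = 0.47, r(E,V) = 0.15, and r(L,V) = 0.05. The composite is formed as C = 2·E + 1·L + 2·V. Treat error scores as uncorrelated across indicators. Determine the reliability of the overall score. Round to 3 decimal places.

0.831

Var(C) = 2²·12.1² + 6.9² + 2²·12.6² + 2·[2·12.1·6.9·0.47 + 4·12.1·12.6·0.15 + 2·6.9·12.6·0.05] = 1268.29 + 357.301 = 1625.59.
Because errors are independent across components, Cov(Tᵢ,Tⱼ) = Cov(Xᵢ,Xⱼ); the off-diagonal part of the true-score variance is the same as above.
True-score variance = [2²·12.1²·0.59 + 6.9²·0.93 + 2²·12.6²·0.95] + 357.301 = 993.093 + 357.301 = 1350.39.
Reliability = 1350.39 / 1625.59 = 0.831.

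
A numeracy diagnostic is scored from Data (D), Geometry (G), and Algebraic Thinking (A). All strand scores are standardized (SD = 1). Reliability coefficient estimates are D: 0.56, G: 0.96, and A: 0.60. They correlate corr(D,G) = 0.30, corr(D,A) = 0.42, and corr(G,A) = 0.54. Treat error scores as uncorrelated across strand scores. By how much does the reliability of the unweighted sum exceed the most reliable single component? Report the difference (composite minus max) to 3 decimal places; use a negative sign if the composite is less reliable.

-0.119

Var(sum) = 3 + 2.52 = 5.52; true-score variance = 2.12 + 2.52 = 4.64; composite reliability = 0.8406.
Max component reliability = 0.9600.
Difference = 0.8406 − 0.9600 = -0.119.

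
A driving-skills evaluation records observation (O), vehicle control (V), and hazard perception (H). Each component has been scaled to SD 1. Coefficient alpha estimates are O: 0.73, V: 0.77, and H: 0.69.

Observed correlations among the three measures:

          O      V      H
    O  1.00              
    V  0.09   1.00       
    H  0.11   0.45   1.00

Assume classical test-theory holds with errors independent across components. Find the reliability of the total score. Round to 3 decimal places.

0.812

Var(O+V+H) = 3 + 2·[0.09 + 0.11 + 0.45] = 3 + 1.3 = 4.3.
With uncorrelated errors the cross-covariances are all true-score covariance, so they carry over unchanged; only the diagonal terms shrink to ρᵢσᵢ².
True-score variance = [0.73 + 0.77 + 0.69] + 1.3 = 2.19 + 1.3 = 3.49.
Reliability = 3.49 / 4.3 = 0.812.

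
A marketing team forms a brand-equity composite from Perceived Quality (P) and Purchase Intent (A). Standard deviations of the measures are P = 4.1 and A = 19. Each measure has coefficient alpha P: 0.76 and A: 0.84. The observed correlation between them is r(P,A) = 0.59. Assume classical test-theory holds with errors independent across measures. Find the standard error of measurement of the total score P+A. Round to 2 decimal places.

Var(total) = 377.81 + 91.922 = 469.732.
True-score variance = 316.016 + 91.922 = 407.938, so reliability = 0.8684.
Error variance = 469.732 − 407.938 = 61.7944; SEM = √61.7944 = 7.86.

7.86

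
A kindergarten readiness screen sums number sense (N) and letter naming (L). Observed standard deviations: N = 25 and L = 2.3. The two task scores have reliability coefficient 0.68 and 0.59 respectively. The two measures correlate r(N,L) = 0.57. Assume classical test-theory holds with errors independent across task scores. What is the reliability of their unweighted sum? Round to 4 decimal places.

Var(N+L) = 25² + 2.3² + 2·[25·2.3·0.57] = 630.29 + 65.55 = 695.84.
Because errors are independent across components, Cov(Tᵢ,Tⱼ) = Cov(Xᵢ,Xⱼ); the off-diagonal part of the true-score variance is the same as above.
True-score variance = [25²·0.68 + 2.3²·0.59] + 65.55 = 428.121 + 65.55 = 493.671.
Reliability = 493.671 / 695.84 = 0.7095.

0.7095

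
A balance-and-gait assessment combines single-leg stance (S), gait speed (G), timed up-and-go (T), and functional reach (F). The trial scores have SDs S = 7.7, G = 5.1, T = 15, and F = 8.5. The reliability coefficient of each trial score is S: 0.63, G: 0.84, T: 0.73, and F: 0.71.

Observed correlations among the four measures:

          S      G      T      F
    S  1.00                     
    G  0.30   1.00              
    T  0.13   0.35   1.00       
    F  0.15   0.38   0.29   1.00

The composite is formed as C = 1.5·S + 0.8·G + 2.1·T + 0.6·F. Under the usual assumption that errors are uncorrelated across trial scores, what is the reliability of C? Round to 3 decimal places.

Var(C) = 1.5²·7.7² + 0.8²·5.1² + 2.1²·15² + 0.6²·8.5² + 2·[1.2·7.7·5.1·0.30 + 3.15·7.7·15·0.13 + 0.9·7.7·8.5·0.15 + 1.68·5.1·15·0.35 + 0.48·5.1·8.5·0.38 + 1.26·15·8.5·0.29] = 1168.31 + 339.495 = 1507.8.
Because errors are independent across components, Cov(Tᵢ,Tⱼ) = Cov(Xᵢ,Xⱼ); the off-diagonal part of the true-score variance is the same as above.
True-score variance = [1.5²·7.7²·0.63 + 0.8²·5.1²·0.84 + 2.1²·15²·0.73 + 0.6²·8.5²·0.71] + 339.495 = 840.836 + 339.495 = 1180.33.
Reliability = 1180.33 / 1507.8 = 0.783.

0.783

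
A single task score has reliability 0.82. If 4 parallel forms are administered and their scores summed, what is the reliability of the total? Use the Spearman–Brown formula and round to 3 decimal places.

ρ_k = kρ / (1 + (k−1)ρ) = 4·0.82 / (1 + 3·0.82) = 3.280 / 3.460 = 0.948.

0.948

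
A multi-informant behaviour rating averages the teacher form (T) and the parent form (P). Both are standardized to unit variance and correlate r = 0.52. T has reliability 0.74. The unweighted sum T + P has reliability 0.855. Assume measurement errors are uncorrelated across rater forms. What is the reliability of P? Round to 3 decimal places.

Var(T+P) = 2 + 2·0.52 = 3.040.
True-score variance = ρ_T + ρ_P + 2·0.52, so 0.855 = (0.74 + ρ_P + 1.04) / 3.040.
ρ_P = 0.855·3.040 − 0.74 − 1.04 = 0.819.

0.819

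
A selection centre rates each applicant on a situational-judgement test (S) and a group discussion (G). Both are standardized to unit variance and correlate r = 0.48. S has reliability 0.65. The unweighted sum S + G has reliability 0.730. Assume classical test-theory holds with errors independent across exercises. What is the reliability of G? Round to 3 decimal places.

0.551

Var(S+G) = 2 + 2·0.48 = 2.960.
True-score variance = ρ_S + ρ_G + 2·0.48, so 0.730 = (0.65 + ρ_G + 0.96) / 2.960.
ρ_G = 0.730·2.960 − 0.65 − 0.96 = 0.551.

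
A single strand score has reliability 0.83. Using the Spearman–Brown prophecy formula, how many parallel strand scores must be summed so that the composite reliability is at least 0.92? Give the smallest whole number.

3

k ≥ ρ*(1−ρ₁)/(ρ₁(1−ρ*)) = 0.92·0.17 / (0.83·0.08) = 2.355.
Smallest integer k = 3.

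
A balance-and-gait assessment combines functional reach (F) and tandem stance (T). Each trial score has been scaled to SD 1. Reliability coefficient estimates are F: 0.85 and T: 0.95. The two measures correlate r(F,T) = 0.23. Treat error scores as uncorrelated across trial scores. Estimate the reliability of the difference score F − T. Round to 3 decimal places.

0.870

Var(F−T) = 1 + 1 − 2·0.23 = 2 − 0.46 = 1.54.
Under uncorrelated errors the observed covariances equal the true-score covariances, so only the own-variance terms attenuate.
True-score variance = [0.85 + 0.95] − 0.46 = 1.8 − 0.46 = 1.34.
Reliability = 1.34 / 1.54 = 0.870.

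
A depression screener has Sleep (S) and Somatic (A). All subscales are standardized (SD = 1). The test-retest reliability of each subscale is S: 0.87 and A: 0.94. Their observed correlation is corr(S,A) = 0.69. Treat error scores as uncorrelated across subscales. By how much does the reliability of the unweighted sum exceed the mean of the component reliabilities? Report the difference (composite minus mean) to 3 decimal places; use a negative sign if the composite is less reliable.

Var(sum) = 2 + 1.38 = 3.38; true-score variance = 1.81 + 1.38 = 3.19; composite reliability = 0.9438.
Mean component reliability = 0.9050.
Difference = 0.9438 − 0.9050 = 0.039.

0.039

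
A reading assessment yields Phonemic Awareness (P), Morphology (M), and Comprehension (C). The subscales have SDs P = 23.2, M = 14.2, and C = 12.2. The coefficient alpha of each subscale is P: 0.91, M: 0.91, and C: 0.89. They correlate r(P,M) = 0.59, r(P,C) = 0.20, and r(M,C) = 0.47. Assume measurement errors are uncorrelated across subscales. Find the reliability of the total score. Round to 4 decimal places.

Var(P+M+C) = 23.2² + 14.2² + 12.2² + 2·[23.2·14.2·0.59 + 23.2·12.2·0.20 + 14.2·12.2·0.47] = 888.72 + 664.801 = 1553.52.
Under uncorrelated errors the observed covariances equal the true-score covariances, so only the own-variance terms attenuate.
True-score variance = [23.2²·0.91 + 14.2²·0.91 + 12.2²·0.89] + 664.801 = 805.758 + 664.801 = 1470.56.
Reliability = 1470.56 / 1553.52 = 0.9466.

0.9466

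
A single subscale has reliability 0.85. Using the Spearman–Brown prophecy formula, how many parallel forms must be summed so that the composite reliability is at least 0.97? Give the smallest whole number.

k ≥ ρ*(1−ρ₁)/(ρ₁(1−ρ*)) = 0.97·0.15 / (0.85·0.03) = 5.706.
Smallest integer k = 6.

6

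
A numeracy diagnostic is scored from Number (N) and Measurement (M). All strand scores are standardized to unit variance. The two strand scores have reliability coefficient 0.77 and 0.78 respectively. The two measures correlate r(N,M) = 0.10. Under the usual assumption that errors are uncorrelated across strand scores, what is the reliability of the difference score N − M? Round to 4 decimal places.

0.7500

Var(N−M) = 1 + 1 − 2·0.10 = 2 − 0.2 = 1.8.
Under uncorrelated errors the observed covariances equal the true-score covariances, so only the own-variance terms attenuate.
True-score variance = [0.77 + 0.78] − 0.2 = 1.55 − 0.2 = 1.35.
Reliability = 1.35 / 1.8 = 0.7500.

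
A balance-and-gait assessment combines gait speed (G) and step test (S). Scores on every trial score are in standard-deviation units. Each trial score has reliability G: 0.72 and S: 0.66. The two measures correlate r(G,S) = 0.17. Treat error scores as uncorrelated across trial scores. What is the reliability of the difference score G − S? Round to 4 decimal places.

0.6265

Var(G−S) = 1 + 1 − 2·0.17 = 2 − 0.34 = 1.66.
Because errors are independent across components, Cov(Tᵢ,Tⱼ) = Cov(Xᵢ,Xⱼ); the off-diagonal part of the true-score variance is the same as above.
True-score variance = [0.72 + 0.66] − 0.34 = 1.38 − 0.34 = 1.04.
Reliability = 1.04 / 1.66 = 0.6265.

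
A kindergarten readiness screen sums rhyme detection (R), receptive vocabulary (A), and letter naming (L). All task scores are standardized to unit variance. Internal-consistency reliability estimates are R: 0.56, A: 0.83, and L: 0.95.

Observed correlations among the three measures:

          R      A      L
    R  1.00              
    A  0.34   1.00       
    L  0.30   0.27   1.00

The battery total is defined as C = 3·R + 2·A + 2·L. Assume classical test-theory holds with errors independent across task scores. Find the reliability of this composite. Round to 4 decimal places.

0.8197

Var(C) = 3² + 2² + 2² + 2·[6·0.34 + 6·0.30 + 4·0.27] = 17 + 9.84 = 26.84.
Under uncorrelated errors the observed covariances equal the true-score covariances, so only the own-variance terms attenuate.
True-score variance = [3²·0.56 + 2²·0.83 + 2²·0.95] + 9.84 = 12.16 + 9.84 = 22.
Reliability = 22 / 26.84 = 0.8197.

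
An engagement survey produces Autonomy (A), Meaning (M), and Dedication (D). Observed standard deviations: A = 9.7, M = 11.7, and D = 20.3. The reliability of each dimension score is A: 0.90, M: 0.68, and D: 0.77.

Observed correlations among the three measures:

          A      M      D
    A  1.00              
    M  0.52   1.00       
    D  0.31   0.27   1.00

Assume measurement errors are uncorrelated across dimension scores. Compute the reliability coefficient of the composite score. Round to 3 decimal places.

0.854

Var(A+M+D) = 9.7² + 11.7² + 20.3² + 2·[9.7·11.7·0.52 + 9.7·20.3·0.31 + 11.7·20.3·0.27] = 643.07 + 368.369 = 1011.44.
With uncorrelated errors the cross-covariances are all true-score covariance, so they carry over unchanged; only the diagonal terms shrink to ρᵢσᵢ².
True-score variance = [9.7²·0.90 + 11.7²·0.68 + 20.3²·0.77] + 368.369 = 495.076 + 368.369 = 863.445.
Reliability = 863.445 / 1011.44 = 0.854.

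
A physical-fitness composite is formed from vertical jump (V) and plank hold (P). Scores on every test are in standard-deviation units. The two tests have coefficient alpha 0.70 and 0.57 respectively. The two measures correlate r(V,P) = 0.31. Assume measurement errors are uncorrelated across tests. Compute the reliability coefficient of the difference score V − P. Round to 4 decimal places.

0.4710

Var(V−P) = 1 + 1 − 2·0.31 = 2 − 0.62 = 1.38.
With uncorrelated errors the cross-covariances are all true-score covariance, so they carry over unchanged; only the diagonal terms shrink to ρᵢσᵢ².
True-score variance = [0.70 + 0.57] − 0.62 = 1.27 − 0.62 = 0.65.
Reliability = 0.65 / 1.38 = 0.4710.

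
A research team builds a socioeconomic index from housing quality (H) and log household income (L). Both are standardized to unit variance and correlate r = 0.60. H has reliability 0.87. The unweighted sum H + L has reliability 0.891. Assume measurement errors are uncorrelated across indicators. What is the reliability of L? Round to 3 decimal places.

0.781

Var(H+L) = 2 + 2·0.60 = 3.200.
True-score variance = ρ_H + ρ_L + 2·0.60, so 0.891 = (0.87 + ρ_L + 1.20) / 3.200.
ρ_L = 0.891·3.200 − 0.87 − 1.20 = 0.781.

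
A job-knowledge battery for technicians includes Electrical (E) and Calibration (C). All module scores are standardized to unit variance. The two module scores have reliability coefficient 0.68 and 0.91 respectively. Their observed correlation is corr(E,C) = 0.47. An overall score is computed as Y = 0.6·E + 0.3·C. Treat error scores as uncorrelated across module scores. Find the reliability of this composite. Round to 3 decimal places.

0.801

Var(Y) = 0.6² + 0.3² + 2·[0.18·0.47] = 0.45 + 0.1692 = 0.6192.
Because errors are independent across components, Cov(Tᵢ,Tⱼ) = Cov(Xᵢ,Xⱼ); the off-diagonal part of the true-score variance is the same as above.
True-score variance = [0.6²·0.68 + 0.3²·0.91] + 0.1692 = 0.3267 + 0.1692 = 0.4959.
Reliability = 0.4959 / 0.6192 = 0.801.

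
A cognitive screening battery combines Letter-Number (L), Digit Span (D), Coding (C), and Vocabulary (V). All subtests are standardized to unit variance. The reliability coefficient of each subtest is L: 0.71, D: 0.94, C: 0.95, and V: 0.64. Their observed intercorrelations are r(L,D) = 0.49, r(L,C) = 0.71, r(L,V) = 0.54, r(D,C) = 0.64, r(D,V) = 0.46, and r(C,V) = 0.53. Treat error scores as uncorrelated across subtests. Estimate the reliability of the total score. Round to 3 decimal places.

Var(L+D+C+V) = 4 + 2·[0.49 + 0.71 + 0.54 + 0.64 + 0.46 + 0.53] = 4 + 6.74 = 10.74.
With uncorrelated errors the cross-covariances are all true-score covariance, so they carry over unchanged; only the diagonal terms shrink to ρᵢσᵢ².
True-score variance = [0.71 + 0.94 + 0.95 + 0.64] + 6.74 = 3.24 + 6.74 = 9.98.
Reliability = 9.98 / 10.74 = 0.929.

0.929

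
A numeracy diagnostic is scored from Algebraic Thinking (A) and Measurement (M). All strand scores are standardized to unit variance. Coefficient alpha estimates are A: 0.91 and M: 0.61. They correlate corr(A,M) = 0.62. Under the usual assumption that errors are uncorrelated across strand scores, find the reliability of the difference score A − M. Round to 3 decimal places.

0.368

Var(A−M) = 1 + 1 − 2·0.62 = 2 − 1.24 = 0.76.
Because errors are independent across components, Cov(Tᵢ,Tⱼ) = Cov(Xᵢ,Xⱼ); the off-diagonal part of the true-score variance is the same as above.
True-score variance = [0.91 + 0.61] − 1.24 = 1.52 − 1.24 = 0.28.
Reliability = 0.28 / 0.76 = 0.368.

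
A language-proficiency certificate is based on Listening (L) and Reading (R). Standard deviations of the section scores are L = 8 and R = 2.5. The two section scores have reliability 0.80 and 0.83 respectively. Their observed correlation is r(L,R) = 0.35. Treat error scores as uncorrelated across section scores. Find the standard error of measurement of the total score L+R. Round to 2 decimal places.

Var(total) = 70.25 + 14 = 84.25.
True-score variance = 56.3875 + 14 = 70.3875, so reliability = 0.8355.
Error variance = 84.25 − 70.3875 = 13.8625; SEM = √13.8625 = 3.72.

3.72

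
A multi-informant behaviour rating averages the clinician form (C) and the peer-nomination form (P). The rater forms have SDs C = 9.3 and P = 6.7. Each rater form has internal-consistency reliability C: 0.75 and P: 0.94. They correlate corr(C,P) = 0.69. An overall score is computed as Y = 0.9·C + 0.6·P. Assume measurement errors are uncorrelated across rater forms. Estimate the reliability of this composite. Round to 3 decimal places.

Var(Y) = 0.9²·9.3² + 0.6²·6.7² + 2·[0.54·9.3·6.7·0.69] = 86.2173 + 46.4334 = 132.651.
Under uncorrelated errors the observed covariances equal the true-score covariances, so only the own-variance terms attenuate.
True-score variance = [0.9²·9.3²·0.75 + 0.6²·6.7²·0.94] + 46.4334 = 67.7335 + 46.4334 = 114.167.
Reliability = 114.167 / 132.651 = 0.861.

0.861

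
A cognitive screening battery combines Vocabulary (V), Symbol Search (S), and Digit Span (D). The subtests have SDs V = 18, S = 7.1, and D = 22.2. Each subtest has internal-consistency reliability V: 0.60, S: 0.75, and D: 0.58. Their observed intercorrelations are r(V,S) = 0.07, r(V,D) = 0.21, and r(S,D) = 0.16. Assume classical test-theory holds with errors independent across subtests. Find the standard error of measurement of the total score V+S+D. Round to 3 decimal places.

18.687

Var(total) = 867.25 + 236.162 = 1103.41.
True-score variance = 518.055 + 236.162 = 754.217, so reliability = 0.6835.
Error variance = 1103.41 − 754.217 = 349.195; SEM = √349.195 = 18.687.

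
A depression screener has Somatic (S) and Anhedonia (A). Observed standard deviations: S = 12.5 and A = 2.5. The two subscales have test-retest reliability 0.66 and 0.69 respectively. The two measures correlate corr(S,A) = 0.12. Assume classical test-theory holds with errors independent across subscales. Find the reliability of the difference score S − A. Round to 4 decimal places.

Var(S−A) = 12.5² + 2.5² − 2·12.5·2.5·0.12 = 162.5 − 7.5 = 155.
Because errors are independent across components, Cov(Tᵢ,Tⱼ) = Cov(Xᵢ,Xⱼ); the off-diagonal part of the true-score variance is the same as above.
True-score variance = [12.5²·0.66 + 2.5²·0.69] − 7.5 = 107.438 − 7.5 = 99.9375.
Reliability = 99.9375 / 155 = 0.6448.

0.6448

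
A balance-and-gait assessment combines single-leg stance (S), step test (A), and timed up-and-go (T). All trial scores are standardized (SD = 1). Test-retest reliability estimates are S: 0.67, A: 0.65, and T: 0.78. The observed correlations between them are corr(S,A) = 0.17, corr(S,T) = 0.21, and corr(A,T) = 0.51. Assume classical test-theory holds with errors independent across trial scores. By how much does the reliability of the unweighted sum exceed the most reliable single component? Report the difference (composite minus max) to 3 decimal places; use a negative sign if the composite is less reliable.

Var(sum) = 3 + 1.78 = 4.78; true-score variance = 2.1 + 1.78 = 3.88; composite reliability = 0.8117.
Max component reliability = 0.7800.
Difference = 0.8117 − 0.7800 = 0.032.

0.032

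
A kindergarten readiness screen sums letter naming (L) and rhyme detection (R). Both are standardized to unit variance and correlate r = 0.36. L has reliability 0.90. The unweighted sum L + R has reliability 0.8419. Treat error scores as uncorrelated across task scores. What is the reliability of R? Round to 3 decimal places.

0.670

Var(L+R) = 2 + 2·0.36 = 2.720.
True-score variance = ρ_L + ρ_R + 2·0.36, so 0.8419 = (0.90 + ρ_R + 0.72) / 2.720.
ρ_R = 0.8419·2.720 − 0.90 − 0.72 = 0.670.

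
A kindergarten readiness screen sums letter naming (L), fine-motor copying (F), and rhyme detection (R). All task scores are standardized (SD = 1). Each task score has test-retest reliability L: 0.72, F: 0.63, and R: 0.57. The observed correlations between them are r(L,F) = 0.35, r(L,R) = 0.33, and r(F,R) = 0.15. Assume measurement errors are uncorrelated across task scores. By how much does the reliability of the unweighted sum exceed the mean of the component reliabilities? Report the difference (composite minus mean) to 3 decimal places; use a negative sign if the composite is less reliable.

Var(sum) = 3 + 1.66 = 4.66; true-score variance = 1.92 + 1.66 = 3.58; composite reliability = 0.7682.
Mean component reliability = 0.6400.
Difference = 0.7682 − 0.6400 = 0.128.

0.128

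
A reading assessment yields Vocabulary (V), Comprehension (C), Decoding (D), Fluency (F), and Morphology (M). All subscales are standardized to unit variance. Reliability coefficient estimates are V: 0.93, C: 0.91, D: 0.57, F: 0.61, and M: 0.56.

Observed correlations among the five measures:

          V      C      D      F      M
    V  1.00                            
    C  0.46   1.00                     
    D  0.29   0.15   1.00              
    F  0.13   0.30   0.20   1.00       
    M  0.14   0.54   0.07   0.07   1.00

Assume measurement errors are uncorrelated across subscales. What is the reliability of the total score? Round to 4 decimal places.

Var(V+C+D+F+M) = 5 + 2·[0.46 + 0.29 + 0.13 + 0.14 + 0.15 + 0.30 + 0.54 + 0.20 + 0.07 + 0.07] = 5 + 4.7 = 9.7.
Under uncorrelated errors the observed covariances equal the true-score covariances, so only the own-variance terms attenuate.
True-score variance = [0.93 + 0.91 + 0.57 + 0.61 + 0.56] + 4.7 = 3.58 + 4.7 = 8.28.
Reliability = 8.28 / 9.7 = 0.8536.

0.8536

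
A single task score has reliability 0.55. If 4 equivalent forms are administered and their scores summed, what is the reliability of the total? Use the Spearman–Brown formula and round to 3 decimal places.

ρ_k = kρ / (1 + (k−1)ρ) = 4·0.55 / (1 + 3·0.55) = 2.200 / 2.650 = 0.830.

0.830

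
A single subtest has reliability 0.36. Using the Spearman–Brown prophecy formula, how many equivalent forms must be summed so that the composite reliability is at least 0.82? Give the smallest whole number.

k ≥ ρ*(1−ρ₁)/(ρ₁(1−ρ*)) = 0.82·0.64 / (0.36·0.18) = 8.099.
Smallest integer k = 9.

9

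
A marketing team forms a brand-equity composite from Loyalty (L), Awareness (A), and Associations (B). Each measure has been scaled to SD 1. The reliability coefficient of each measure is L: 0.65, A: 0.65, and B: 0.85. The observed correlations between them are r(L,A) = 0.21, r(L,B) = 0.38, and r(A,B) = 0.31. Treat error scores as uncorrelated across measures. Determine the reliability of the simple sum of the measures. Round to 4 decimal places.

Var(L+A+B) = 3 + 2·[0.21 + 0.38 + 0.31] = 3 + 1.8 = 4.8.
With uncorrelated errors the cross-covariances are all true-score covariance, so they carry over unchanged; only the diagonal terms shrink to ρᵢσᵢ².
True-score variance = [0.65 + 0.65 + 0.85] + 1.8 = 2.15 + 1.8 = 3.95.
Reliability = 3.95 / 4.8 = 0.8229.

0.8229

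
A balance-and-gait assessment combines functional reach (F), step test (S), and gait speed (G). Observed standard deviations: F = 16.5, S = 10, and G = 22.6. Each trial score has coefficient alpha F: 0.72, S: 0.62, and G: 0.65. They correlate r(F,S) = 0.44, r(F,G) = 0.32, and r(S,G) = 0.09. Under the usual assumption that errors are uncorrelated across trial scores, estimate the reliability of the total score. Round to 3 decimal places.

Var(F+S+G) = 16.5² + 10² + 22.6² + 2·[16.5·10·0.44 + 16.5·22.6·0.32 + 10·22.6·0.09] = 883.01 + 424.536 = 1307.55.
Under uncorrelated errors the observed covariances equal the true-score covariances, so only the own-variance terms attenuate.
True-score variance = [16.5²·0.72 + 10²·0.62 + 22.6²·0.65] + 424.536 = 590.014 + 424.536 = 1014.55.
Reliability = 1014.55 / 1307.55 = 0.776.

0.776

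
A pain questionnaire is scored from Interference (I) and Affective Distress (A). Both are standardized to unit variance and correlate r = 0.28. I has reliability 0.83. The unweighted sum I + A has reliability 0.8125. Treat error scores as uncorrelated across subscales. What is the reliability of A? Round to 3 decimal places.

0.690

Var(I+A) = 2 + 2·0.28 = 2.560.
True-score variance = ρ_I + ρ_A + 2·0.28, so 0.8125 = (0.83 + ρ_A + 0.56) / 2.560.
ρ_A = 0.8125·2.560 − 0.83 − 0.56 = 0.690.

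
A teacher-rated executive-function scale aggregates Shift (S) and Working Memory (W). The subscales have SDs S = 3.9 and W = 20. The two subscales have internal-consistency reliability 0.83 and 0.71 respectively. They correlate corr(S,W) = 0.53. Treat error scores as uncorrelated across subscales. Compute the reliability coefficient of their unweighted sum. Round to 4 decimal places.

0.7618

Var(S+W) = 3.9² + 20² + 2·[3.9·20·0.53] = 415.21 + 82.68 = 497.89.
Under uncorrelated errors the observed covariances equal the true-score covariances, so only the own-variance terms attenuate.
True-score variance = [3.9²·0.83 + 20²·0.71] + 82.68 = 296.624 + 82.68 = 379.304.
Reliability = 379.304 / 497.89 = 0.7618.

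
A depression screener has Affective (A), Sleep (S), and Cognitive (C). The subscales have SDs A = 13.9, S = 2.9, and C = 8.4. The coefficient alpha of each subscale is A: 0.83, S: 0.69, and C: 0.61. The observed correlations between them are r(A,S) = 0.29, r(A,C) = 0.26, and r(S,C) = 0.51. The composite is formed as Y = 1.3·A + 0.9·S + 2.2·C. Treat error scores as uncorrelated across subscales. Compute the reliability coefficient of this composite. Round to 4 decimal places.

0.7937

Var(Y) = 1.3²·13.9² + 0.9²·2.9² + 2.2²·8.4² + 2·[1.17·13.9·2.9·0.29 + 2.86·13.9·8.4·0.26 + 1.98·2.9·8.4·0.51] = 674.847 + 250.197 = 925.045.
With uncorrelated errors the cross-covariances are all true-score covariance, so they carry over unchanged; only the diagonal terms shrink to ρᵢσᵢ².
True-score variance = [1.3²·13.9²·0.83 + 0.9²·2.9²·0.69 + 2.2²·8.4²·0.61] + 250.197 = 484.037 + 250.197 = 734.235.
Reliability = 734.235 / 925.045 = 0.7937.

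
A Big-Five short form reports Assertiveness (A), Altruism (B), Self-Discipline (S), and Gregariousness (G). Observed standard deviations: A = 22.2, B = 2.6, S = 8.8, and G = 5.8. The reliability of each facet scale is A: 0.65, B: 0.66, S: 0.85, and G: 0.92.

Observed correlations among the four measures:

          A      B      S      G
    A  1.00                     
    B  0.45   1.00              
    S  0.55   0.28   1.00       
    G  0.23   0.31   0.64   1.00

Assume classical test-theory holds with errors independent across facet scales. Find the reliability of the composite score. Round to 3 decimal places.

Var(A+B+S+G) = 22.2² + 2.6² + 8.8² + 5.8² + 2·[22.2·2.6·0.45 + 22.2·8.8·0.55 + 22.2·5.8·0.23 + 2.6·8.8·0.28 + 2.6·5.8·0.31 + 8.8·5.8·0.64] = 610.68 + 413.567 = 1024.25.
With uncorrelated errors the cross-covariances are all true-score covariance, so they carry over unchanged; only the diagonal terms shrink to ρᵢσᵢ².
True-score variance = [22.2²·0.65 + 2.6²·0.66 + 8.8²·0.85 + 5.8²·0.92] + 413.567 = 421.58 + 413.567 = 835.148.
Reliability = 835.148 / 1024.25 = 0.815.

0.815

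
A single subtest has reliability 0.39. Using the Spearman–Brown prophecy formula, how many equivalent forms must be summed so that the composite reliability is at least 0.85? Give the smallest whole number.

9

k ≥ ρ*(1−ρ₁)/(ρ₁(1−ρ*)) = 0.85·0.61 / (0.39·0.15) = 8.863.
Smallest integer k = 9.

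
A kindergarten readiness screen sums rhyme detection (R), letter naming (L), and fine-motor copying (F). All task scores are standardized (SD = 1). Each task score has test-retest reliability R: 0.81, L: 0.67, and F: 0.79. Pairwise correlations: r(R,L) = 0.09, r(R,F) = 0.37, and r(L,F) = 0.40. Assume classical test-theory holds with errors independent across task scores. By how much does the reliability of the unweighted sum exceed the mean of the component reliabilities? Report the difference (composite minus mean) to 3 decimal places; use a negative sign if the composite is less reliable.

Var(sum) = 3 + 1.72 = 4.72; true-score variance = 2.27 + 1.72 = 3.99; composite reliability = 0.8453.
Mean component reliability = 0.7567.
Difference = 0.8453 − 0.7567 = 0.089.

0.089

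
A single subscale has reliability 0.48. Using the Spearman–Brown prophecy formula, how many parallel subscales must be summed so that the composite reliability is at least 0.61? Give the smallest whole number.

k ≥ ρ*(1−ρ₁)/(ρ₁(1−ρ*)) = 0.61·0.52 / (0.48·0.39) = 1.694.
Smallest integer k = 2.

2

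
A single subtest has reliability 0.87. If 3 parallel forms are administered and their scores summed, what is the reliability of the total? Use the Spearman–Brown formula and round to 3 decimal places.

ρ_k = kρ / (1 + (k−1)ρ) = 3·0.87 / (1 + 2·0.87) = 2.610 / 2.740 = 0.953.

0.953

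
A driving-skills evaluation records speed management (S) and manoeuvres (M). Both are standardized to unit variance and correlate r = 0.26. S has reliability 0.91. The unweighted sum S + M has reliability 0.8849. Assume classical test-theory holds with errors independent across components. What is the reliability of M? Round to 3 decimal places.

Var(S+M) = 2 + 2·0.26 = 2.520.
True-score variance = ρ_S + ρ_M + 2·0.26, so 0.8849 = (0.91 + ρ_M + 0.52) / 2.520.
ρ_M = 0.8849·2.520 − 0.91 − 0.52 = 0.800.

0.800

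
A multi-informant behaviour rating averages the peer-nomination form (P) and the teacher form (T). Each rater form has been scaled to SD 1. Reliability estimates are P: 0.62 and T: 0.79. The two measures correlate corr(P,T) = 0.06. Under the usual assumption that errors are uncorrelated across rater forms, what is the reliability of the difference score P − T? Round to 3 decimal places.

0.686

Var(P−T) = 1 + 1 − 2·0.06 = 2 − 0.12 = 1.88.
Because errors are independent across components, Cov(Tᵢ,Tⱼ) = Cov(Xᵢ,Xⱼ); the off-diagonal part of the true-score variance is the same as above.
True-score variance = [0.62 + 0.79] − 0.12 = 1.41 − 0.12 = 1.29.
Reliability = 1.29 / 1.88 = 0.686.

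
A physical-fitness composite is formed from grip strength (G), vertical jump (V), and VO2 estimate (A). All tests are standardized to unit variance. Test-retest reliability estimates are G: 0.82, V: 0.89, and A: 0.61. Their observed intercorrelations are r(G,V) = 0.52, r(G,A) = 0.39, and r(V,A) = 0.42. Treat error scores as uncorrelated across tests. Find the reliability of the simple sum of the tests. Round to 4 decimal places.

0.8799

Var(G+V+A) = 3 + 2·[0.52 + 0.39 + 0.42] = 3 + 2.66 = 5.66.
With uncorrelated errors the cross-covariances are all true-score covariance, so they carry over unchanged; only the diagonal terms shrink to ρᵢσᵢ².
True-score variance = [0.82 + 0.89 + 0.61] + 2.66 = 2.32 + 2.66 = 4.98.
Reliability = 4.98 / 5.66 = 0.8799.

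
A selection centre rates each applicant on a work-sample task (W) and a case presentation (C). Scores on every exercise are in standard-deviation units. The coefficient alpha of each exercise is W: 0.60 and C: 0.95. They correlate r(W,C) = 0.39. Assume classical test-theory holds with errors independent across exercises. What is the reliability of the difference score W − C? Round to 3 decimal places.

0.631

Var(W−C) = 1 + 1 − 2·0.39 = 2 − 0.78 = 1.22.
Under uncorrelated errors the observed covariances equal the true-score covariances, so only the own-variance terms attenuate.
True-score variance = [0.60 + 0.95] − 0.78 = 1.55 − 0.78 = 0.77.
Reliability = 0.77 / 1.22 = 0.631.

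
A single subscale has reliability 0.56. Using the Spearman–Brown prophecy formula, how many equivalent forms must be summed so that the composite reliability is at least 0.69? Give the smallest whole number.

2

k ≥ ρ*(1−ρ₁)/(ρ₁(1−ρ*)) = 0.69·0.44 / (0.56·0.31) = 1.749.
Smallest integer k = 2.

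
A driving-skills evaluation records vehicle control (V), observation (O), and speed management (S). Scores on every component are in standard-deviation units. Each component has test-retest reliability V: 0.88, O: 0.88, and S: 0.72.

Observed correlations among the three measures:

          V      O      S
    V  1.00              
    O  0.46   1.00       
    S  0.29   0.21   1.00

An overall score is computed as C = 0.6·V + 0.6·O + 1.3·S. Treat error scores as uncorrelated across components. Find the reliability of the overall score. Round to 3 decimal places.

Var(C) = 0.6² + 0.6² + 1.3² + 2·[0.36·0.46 + 0.78·0.29 + 0.78·0.21] = 2.41 + 1.1112 = 3.5212.
Under uncorrelated errors the observed covariances equal the true-score covariances, so only the own-variance terms attenuate.
True-score variance = [0.6²·0.88 + 0.6²·0.88 + 1.3²·0.72] + 1.1112 = 1.8504 + 1.1112 = 2.9616.
Reliability = 2.9616 / 3.5212 = 0.841.

0.841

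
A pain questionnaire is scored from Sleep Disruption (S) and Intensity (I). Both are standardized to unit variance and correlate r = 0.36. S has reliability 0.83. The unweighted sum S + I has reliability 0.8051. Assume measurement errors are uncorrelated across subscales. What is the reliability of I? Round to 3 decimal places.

0.640

Var(S+I) = 2 + 2·0.36 = 2.720.
True-score variance = ρ_S + ρ_I + 2·0.36, so 0.8051 = (0.83 + ρ_I + 0.72) / 2.720.
ρ_I = 0.8051·2.720 − 0.83 − 0.72 = 0.640.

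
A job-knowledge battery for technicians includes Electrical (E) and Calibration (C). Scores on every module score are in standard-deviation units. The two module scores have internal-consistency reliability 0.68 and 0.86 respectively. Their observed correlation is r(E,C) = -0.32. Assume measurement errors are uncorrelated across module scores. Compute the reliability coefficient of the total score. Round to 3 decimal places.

0.662

Var(E+C) = 2 + 2·[(-0.32)] = 2 − 0.64 = 1.36.
Because errors are independent across components, Cov(Tᵢ,Tⱼ) = Cov(Xᵢ,Xⱼ); the off-diagonal part of the true-score variance is the same as above.
True-score variance = [0.68 + 0.86] − 0.64 = 1.54 − 0.64 = 0.9.
Reliability = 0.9 / 1.36 = 0.662.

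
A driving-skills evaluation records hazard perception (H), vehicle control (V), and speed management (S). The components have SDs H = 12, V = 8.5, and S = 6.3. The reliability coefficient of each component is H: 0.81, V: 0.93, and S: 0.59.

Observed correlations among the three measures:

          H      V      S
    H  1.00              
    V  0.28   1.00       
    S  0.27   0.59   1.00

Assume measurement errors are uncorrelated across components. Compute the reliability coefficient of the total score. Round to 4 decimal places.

Var(H+V+S) = 12² + 8.5² + 6.3² + 2·[12·8.5·0.28 + 12·6.3·0.27 + 8.5·6.3·0.59] = 255.94 + 161.133 = 417.073.
Under uncorrelated errors the observed covariances equal the true-score covariances, so only the own-variance terms attenuate.
True-score variance = [12²·0.81 + 8.5²·0.93 + 6.3²·0.59] + 161.133 = 207.25 + 161.133 = 368.383.
Reliability = 368.383 / 417.073 = 0.8833.

0.8833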